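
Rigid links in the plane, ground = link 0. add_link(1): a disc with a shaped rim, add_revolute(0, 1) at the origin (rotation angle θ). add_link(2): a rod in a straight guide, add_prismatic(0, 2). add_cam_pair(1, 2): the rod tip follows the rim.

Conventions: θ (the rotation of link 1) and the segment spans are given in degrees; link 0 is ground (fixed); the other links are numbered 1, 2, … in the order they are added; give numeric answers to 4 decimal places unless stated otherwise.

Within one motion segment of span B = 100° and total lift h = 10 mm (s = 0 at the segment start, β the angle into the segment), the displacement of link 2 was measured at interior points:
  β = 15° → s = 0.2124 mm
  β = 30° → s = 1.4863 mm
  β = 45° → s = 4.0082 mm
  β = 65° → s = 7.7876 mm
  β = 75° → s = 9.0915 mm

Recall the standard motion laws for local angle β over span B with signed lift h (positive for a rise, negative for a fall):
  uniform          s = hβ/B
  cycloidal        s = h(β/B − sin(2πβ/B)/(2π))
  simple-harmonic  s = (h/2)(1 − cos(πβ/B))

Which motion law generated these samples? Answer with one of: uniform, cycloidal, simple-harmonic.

candidates at β/B = r: uniform s = h·r (linear in β); cycloidal s = h·(r − sin(2πr)/(2π)); simple-harmonic s = (h/2)(1 − cos(πr))
β=15°: printed 0.2124 | uniform 1.5000, cycloidal 0.2124, simple-harmonic 0.5450
β=30°: printed 1.4863 | uniform 3.0000, cycloidal 1.4863, simple-harmonic 2.0611
β=45°: printed 4.0082 | uniform 4.5000, cycloidal 4.0082, simple-harmonic 4.2178
β=65°: printed 7.7876 | uniform 6.5000, cycloidal 7.7876, simple-harmonic 7.2700
β=75°: printed 9.0915 | uniform 7.5000, cycloidal 9.0915, simple-harmonic 8.5355
only one law matches every sample → cycloidal

cycloidal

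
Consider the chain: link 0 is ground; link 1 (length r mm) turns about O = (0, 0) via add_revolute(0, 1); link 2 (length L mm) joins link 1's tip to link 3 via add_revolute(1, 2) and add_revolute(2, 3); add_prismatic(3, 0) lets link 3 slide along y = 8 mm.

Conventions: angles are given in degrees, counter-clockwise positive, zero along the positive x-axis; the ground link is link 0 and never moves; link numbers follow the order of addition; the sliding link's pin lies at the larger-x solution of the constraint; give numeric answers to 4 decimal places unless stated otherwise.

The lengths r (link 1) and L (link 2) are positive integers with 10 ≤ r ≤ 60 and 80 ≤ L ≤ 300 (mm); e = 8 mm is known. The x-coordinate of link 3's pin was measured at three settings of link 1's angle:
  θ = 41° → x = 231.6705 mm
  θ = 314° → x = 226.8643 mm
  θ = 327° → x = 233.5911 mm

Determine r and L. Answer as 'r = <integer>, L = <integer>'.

constraint per measurement: (x − r cos θ)² + (r sin θ − e)² = L²
subtracting the θ₁ and θ₂ equations cancels the r² and L² terms:
r = (x₁² − x₂²) / (2[(x₁cos θ₁ + e sin θ₁) − (x₂cos θ₂ + e sin θ₂)]) = 39.0000 → r = 39
L² = (x₁ − r cos θ₁)² + (r sin θ₁ − e)² = 41209.0120 → L = 203.0000 → L = 203
check at θ₃=327°: x = 233.5911 (printed 233.5911) ✓

r = 39, L = 203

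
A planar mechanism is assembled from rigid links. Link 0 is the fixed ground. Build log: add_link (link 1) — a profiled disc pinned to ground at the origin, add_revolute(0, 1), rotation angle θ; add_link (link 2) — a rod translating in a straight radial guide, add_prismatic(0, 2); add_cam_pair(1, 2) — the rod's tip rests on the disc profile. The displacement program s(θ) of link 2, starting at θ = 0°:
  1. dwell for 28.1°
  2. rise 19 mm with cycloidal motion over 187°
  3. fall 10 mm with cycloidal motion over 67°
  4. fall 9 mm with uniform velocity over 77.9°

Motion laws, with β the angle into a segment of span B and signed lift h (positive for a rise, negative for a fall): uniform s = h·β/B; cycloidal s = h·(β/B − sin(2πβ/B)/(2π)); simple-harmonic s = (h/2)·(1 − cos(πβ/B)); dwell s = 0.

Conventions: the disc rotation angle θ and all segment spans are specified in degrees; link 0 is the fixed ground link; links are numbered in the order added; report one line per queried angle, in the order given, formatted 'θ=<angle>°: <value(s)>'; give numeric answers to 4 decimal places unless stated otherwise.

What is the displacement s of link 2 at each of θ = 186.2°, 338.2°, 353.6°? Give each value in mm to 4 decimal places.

seg 1 [0°–28.1°] dwell: s stays 0.0000
seg 2 [28.1°–215.1°] cycloidal, h=19: θ=186.2° here. β=158.1, B=187. 19·(0.8455 − sin(2π·0.8455)/(2π)) = 18.5598 → s = 18.5598
seg 2 [28.1°–215.1°] cycloidal, h=19: full span → s += 19 → s = 19.0000
seg 3 [215.1°–282.1°] cycloidal, h=-10: full span → s += -10 → s = 9.0000
seg 4 [282.1°–360°] uniform, h=-9: θ=338.2° here. β=56.1, B=77.9. -9·56.1/77.9 = -6.4814 → s = 2.5186
seg 4 [282.1°–360°] uniform, h=-9: θ=353.6° here. β=71.5, B=77.9. -9·71.5/77.9 = -8.2606 → s = 0.7394

θ=186.2°: 18.5598
θ=338.2°: 2.5186
θ=353.6°: 0.7394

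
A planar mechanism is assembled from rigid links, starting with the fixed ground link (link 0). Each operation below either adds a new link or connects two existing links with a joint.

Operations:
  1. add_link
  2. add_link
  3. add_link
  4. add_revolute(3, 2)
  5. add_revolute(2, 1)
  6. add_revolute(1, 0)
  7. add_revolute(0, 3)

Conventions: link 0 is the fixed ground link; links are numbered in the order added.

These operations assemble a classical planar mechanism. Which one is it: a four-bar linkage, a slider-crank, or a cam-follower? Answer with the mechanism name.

links: 4 (incl. ground); joints: 4 revolute, 0 prismatic, 0 higher (cam) pair, forming one closed loop
4 links in a single 4R loop → four-bar linkage

four-bar linkage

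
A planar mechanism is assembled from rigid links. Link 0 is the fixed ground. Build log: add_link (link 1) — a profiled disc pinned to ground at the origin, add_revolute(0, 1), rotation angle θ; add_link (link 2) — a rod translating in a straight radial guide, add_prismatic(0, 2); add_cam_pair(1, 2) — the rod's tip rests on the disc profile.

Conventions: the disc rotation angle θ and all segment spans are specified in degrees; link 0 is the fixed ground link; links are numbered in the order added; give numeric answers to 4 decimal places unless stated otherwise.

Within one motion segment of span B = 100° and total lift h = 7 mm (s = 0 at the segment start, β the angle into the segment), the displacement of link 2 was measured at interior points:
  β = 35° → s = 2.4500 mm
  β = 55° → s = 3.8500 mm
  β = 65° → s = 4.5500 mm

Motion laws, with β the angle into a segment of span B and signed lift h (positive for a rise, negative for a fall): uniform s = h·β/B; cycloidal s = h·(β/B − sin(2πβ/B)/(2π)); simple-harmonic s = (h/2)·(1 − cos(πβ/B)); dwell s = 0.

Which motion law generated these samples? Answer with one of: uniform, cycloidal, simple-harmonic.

candidates at β/B = r: uniform s = h·r (linear in β); cycloidal s = h·(r − sin(2πr)/(2π)); simple-harmonic s = (h/2)(1 − cos(πr))
β=35°: printed 2.4500 | uniform 2.4500, cycloidal 1.5487, simple-harmonic 1.9110
β=55°: printed 3.8500 | uniform 3.8500, cycloidal 4.1943, simple-harmonic 4.0475
β=65°: printed 4.5500 | uniform 4.5500, cycloidal 5.4513, simple-harmonic 5.0890
only one law matches every sample → uniform

uniform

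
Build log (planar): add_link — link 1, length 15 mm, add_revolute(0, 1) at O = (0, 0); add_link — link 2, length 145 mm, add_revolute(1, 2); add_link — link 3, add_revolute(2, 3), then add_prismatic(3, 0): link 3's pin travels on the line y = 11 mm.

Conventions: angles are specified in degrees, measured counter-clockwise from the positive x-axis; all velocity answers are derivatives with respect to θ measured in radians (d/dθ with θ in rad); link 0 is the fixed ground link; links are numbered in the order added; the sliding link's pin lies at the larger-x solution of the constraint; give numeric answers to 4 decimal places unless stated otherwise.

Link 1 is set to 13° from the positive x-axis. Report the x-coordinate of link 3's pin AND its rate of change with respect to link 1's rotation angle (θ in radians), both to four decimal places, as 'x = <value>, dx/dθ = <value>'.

geometry: r = 15 mm, L = 145 mm, e = 11 mm
crank pin P = (r cos θ, r sin θ) = (14.615551, 3.374266)
h = r sin θ − e = 3.374266 − 11 = -7.625734
x = r cos θ + √(L² − h²) = 14.615551 + 144.799338 = 159.414889
dx/dθ = −r sin θ − h·r cos θ/√(L² − h²) (θ in radians; h = -7.625734) = -2.604550

x = 159.4149, dx/dθ = -2.6046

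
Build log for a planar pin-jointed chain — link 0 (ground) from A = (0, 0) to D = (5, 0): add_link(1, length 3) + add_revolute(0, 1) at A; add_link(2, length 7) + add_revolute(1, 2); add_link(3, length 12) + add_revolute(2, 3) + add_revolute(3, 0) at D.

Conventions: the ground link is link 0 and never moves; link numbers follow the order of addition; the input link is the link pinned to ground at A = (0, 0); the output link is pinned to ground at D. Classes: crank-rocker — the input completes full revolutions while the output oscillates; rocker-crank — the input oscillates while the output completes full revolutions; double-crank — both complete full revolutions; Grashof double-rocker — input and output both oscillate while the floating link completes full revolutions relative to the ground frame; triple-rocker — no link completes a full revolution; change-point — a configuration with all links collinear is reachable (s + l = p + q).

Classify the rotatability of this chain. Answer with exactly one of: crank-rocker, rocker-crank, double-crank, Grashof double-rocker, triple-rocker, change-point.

lengths: ground=5, input=3, coupler=7, output=12
sorted: s=3 (shortest), l=12 (longest), p+q=12
s + l = 15 vs p + q = 12
s + l > p + q → non-Grashof → no link fully rotates → triple-rocker

triple-rocker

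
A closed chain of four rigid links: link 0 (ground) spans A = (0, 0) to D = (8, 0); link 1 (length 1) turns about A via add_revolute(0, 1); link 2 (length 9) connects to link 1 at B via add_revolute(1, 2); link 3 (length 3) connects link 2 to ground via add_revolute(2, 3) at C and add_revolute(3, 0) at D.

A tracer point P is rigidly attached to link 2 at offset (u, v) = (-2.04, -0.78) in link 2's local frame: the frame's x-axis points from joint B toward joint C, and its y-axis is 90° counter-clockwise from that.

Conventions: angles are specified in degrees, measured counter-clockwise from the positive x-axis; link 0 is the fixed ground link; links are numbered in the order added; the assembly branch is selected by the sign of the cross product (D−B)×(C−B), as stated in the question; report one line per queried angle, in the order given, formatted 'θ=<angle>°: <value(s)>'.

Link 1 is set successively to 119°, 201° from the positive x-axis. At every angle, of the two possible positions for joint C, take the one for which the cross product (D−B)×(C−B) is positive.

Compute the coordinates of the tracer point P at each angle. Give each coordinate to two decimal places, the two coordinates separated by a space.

A=(0,0), D=(8.00,0)
θ=119°: B = A + 1.00·(cos119°, sin119°) = (-0.4848, 0.8746)
θ=119°: |BD| = 8.5298
θ=119°: circle(B,9.00) ∩ circle(D,3.00): a=8.4854, h=2.9997
θ=119°:   candidates: C₊=(8.2634,2.9884) cross=25.587; C₋=(7.6483,-2.9793) cross=-25.587
θ=119°:   branch + wants cross > 0 → take C=(8.2634,2.9884) (cross=25.587)
θ=119°: ex = (C−B)/|BC| = (0.9720,0.2349); ey = (-0.2349,0.9720)
θ=119°: P = B + -2.04·ex + -0.78·ey = (-2.2846,-0.3627)
θ=201°: B = A + 1.00·(cos201°, sin201°) = (-0.9336, -0.3584)
θ=201°: |BD| = 8.9408
θ=201°: circle(B,9.00) ∩ circle(D,3.00): a=8.4969, h=2.9670
θ=201°:   candidates: C₊=(7.4376,2.9468) cross=26.527; C₋=(7.6754,-2.9824) cross=-26.527
θ=201°:   branch + wants cross > 0 → take C=(7.4376,2.9468) (cross=26.527)
θ=201°: ex = (C−B)/|BC| = (0.9301,0.3672); ey = (-0.3672,0.9301)
θ=201°: P = B + -2.04·ex + -0.78·ey = (-2.5446,-1.8330)

θ=119°: -2.28 -0.36
θ=201°: -2.54 -1.83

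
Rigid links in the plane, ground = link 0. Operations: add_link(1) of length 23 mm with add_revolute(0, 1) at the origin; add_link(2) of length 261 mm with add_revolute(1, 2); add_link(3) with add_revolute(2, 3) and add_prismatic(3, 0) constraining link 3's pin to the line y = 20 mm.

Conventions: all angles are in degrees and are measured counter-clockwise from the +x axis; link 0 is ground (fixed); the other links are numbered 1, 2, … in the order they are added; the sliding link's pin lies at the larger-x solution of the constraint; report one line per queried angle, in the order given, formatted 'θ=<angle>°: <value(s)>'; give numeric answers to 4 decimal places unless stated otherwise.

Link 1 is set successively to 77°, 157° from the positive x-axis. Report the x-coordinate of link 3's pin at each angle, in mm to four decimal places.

geometry: r = 23 mm, L = 261 mm, e = 20 mm
θ=77°: crank pin P = (r cos θ, r sin θ) = (5.173874, 22.410511)
θ=77°: h = r sin θ − e = 22.410511 − 20 = 2.410511
θ=77°: x = r cos θ + √(L² − h²) = 5.173874 + 260.988868 = 266.162743
θ=157°: crank pin P = (r cos θ, r sin θ) = (-21.171612, 8.986816)
θ=157°: h = r sin θ − e = 8.986816 − 20 = -11.013184
θ=157°: x = r cos θ + √(L² − h²) = -21.171612 + 260.767540 = 239.595928

θ=77°: 266.1627
θ=157°: 239.5959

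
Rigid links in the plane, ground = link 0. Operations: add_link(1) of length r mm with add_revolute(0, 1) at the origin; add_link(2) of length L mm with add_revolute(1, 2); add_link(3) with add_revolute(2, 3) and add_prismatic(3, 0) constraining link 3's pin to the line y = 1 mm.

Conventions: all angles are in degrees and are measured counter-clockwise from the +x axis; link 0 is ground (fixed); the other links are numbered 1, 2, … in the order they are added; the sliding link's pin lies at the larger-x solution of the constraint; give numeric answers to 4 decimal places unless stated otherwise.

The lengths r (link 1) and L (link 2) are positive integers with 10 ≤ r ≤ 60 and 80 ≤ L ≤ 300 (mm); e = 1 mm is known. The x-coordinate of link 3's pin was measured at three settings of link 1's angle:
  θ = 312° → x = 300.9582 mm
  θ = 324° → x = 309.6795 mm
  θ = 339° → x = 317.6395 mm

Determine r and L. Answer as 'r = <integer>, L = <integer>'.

constraint per measurement: (x − r cos θ)² + (r sin θ − e)² = L²
subtracting the θ₁ and θ₂ equations cancels the r² and L² terms:
r = (x₁² − x₂²) / (2[(x₁cos θ₁ + e sin θ₁) − (x₂cos θ₂ + e sin θ₂)]) = 53.9997 → r = 54
L² = (x₁ − r cos θ₁)² + (r sin θ₁ − e)² = 71824.0208 → L = 268.0000 → L = 268
check at θ₃=339°: x = 317.6395 (printed 317.6395) ✓

r = 54, L = 268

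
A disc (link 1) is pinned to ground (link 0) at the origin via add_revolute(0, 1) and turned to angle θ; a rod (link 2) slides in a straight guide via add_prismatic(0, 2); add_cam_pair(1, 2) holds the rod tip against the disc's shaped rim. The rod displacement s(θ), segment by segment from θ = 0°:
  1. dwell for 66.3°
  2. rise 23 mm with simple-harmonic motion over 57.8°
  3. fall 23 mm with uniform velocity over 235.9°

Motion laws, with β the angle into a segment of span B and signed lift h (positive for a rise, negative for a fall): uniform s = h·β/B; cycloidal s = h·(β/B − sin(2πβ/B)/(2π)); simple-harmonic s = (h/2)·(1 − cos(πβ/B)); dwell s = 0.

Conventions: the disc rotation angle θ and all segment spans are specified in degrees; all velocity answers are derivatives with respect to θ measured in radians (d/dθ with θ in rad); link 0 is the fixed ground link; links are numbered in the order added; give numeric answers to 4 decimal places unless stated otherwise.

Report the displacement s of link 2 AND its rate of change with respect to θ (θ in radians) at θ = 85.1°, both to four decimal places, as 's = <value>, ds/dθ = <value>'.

segment 1 (0° to 66.3°, dwell): s unchanged at 0.0000
θ = 85.1° falls in segment 2 (66.3° to 124.1°, simple-harmonic, h = 23): β = 85.1 − 66.3 = 18.8°, B = 57.8°; Δs = 23/2·(1 − cos(π·0.3253)) = 5.4993; s = 0.0000 + 5.4993 = 5.4993
velocity in seg [66.3°–124.1°] (simple-harmonic), θ in radians: β = 18.8° = 0.3281 rad, B = 57.8° = 1.0088 rad; ds/dθ = (πh/(2B)) sin(πβ/B) = (π·23/(2·1.0088)) sin(π·0.3253) = 30.550975 mm/rad

s = 5.4993, ds/dθ = 30.5510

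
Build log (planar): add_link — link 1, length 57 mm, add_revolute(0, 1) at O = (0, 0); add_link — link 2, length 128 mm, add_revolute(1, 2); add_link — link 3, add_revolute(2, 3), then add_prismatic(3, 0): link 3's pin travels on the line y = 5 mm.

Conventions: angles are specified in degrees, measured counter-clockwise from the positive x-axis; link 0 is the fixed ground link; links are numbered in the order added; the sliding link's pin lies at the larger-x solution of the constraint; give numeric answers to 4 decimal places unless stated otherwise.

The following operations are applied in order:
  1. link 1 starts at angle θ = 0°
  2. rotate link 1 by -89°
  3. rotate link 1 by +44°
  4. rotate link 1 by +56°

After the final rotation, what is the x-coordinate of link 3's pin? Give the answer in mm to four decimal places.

geometry: r = 57 mm, L = 128 mm, e = 5 mm; θ starts at 0°
rotate link 1 by -89°: θ ← 0° -89° = -89°
rotate link 1 by +44°: θ ← -89° +44° = -45°
rotate link 1 by +56°: θ ← -45° +56° = 11°
crank pin P = (r cos θ, r sin θ) = (55.952749, 10.876113)
h = r sin θ − e = 10.876113 − 5 = 5.876113
x = r cos θ + √(L² − h²) = 55.952749 + 127.865051 = 183.817801

183.8178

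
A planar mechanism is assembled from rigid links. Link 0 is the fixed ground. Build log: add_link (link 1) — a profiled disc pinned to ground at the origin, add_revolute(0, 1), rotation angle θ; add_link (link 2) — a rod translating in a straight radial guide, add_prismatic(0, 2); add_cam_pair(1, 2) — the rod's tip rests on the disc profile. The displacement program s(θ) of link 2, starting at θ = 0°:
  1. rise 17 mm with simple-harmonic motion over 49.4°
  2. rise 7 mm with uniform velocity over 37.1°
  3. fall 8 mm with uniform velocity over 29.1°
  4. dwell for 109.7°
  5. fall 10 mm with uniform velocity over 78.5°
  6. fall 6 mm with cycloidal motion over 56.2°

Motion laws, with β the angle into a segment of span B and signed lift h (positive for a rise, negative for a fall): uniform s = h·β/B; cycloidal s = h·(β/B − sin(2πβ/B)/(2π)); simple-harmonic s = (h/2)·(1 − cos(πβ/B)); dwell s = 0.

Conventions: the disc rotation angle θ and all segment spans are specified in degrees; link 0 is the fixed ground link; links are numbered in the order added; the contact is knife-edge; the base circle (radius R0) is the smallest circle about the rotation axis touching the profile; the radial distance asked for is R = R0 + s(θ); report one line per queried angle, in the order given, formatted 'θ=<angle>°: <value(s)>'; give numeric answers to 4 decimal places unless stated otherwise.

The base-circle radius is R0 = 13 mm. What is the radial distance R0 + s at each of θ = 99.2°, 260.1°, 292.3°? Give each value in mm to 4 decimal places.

seg 1 [0°–49.4°] simple-harmonic, h=17: full span → s += 17 → s = 17.0000
seg 2 [49.4°–86.5°] uniform, h=7: full span → s += 7 → s = 24.0000
seg 3 [86.5°–115.6°] uniform, h=-8: θ=99.2° here. β=12.7, B=29.1. -8·12.7/29.1 = -3.4914 → s = 20.5086
seg 3 [86.5°–115.6°] uniform, h=-8: full span → s += -8 → s = 16.0000
seg 4 [115.6°–225.3°] dwell: s stays 16.0000
seg 5 [225.3°–303.8°] uniform, h=-10: θ=260.1° here. β=34.8, B=78.5. -10·34.8/78.5 = -4.4331 → s = 11.5669
seg 5 [225.3°–303.8°] uniform, h=-10: θ=292.3° here. β=67, B=78.5. -10·67/78.5 = -8.5350 → s = 7.4650
θ=99.2°: R = R0 + s = 13 + 20.5086 = 33.5086
θ=260.1°: R = R0 + s = 13 + 11.5669 = 24.5669
θ=292.3°: R = R0 + s = 13 + 7.4650 = 20.4650

θ=99.2°: 33.5086
θ=260.1°: 24.5669
θ=292.3°: 20.4650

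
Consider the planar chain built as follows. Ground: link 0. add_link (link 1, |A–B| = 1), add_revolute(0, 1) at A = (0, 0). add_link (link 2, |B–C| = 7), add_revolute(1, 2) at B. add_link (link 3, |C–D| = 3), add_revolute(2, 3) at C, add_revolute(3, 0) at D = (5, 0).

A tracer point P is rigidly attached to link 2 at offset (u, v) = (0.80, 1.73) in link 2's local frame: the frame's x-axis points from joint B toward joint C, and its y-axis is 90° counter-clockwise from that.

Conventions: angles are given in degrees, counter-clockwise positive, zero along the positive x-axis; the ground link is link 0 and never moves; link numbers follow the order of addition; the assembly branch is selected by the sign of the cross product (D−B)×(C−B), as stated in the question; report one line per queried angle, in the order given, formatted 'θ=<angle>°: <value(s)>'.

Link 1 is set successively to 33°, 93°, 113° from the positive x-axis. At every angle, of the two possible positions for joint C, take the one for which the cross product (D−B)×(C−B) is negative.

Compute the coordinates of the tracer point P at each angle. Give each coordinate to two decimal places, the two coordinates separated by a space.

A=(0,0), D=(5.00,0)
θ=33°: B = A + 1.00·(cos33°, sin33°) = (0.8387, 0.5446)
θ=33°: |BD| = 4.1968
θ=33°: circle(B,7.00) ∩ circle(D,3.00): a=6.8639, h=1.3735
θ=33°:   candidates: C₊=(7.8228,1.0158) cross=5.764; C₋=(7.4663,-1.7080) cross=-5.764
θ=33°:   branch - wants cross < 0 → take C=(7.4663,-1.7080) (cross=-5.764)
θ=33°: ex = (C−B)/|BC| = (0.9468,-0.3218); ey = (0.3218,0.9468)
θ=33°: P = B + 0.80·ex + 1.73·ey = (2.1528,1.9252)
θ=93°: B = A + 1.00·(cos93°, sin93°) = (-0.0523, 0.9986)
θ=93°: |BD| = 5.1501
θ=93°: circle(B,7.00) ∩ circle(D,3.00): a=6.4585, h=2.6997
θ=93°:   candidates: C₊=(6.8070,2.3947) cross=13.903; C₋=(5.7601,-2.9021) cross=-13.903
θ=93°:   branch - wants cross < 0 → take C=(5.7601,-2.9021) (cross=-13.903)
θ=93°: ex = (C−B)/|BC| = (0.8303,-0.5572); ey = (0.5572,0.8303)
θ=93°: P = B + 0.80·ex + 1.73·ey = (1.5760,1.9893)
θ=113°: B = A + 1.00·(cos113°, sin113°) = (-0.3907, 0.9205)
θ=113°: |BD| = 5.4688
θ=113°: circle(B,7.00) ∩ circle(D,3.00): a=6.3915, h=2.8546
θ=113°:   candidates: C₊=(6.3901,2.6585) cross=15.611; C₋=(5.4291,-2.9692) cross=-15.611
θ=113°:   branch - wants cross < 0 → take C=(5.4291,-2.9692) (cross=-15.611)
θ=113°: ex = (C−B)/|BC| = (0.8314,-0.5557); ey = (0.5557,0.8314)
θ=113°: P = B + 0.80·ex + 1.73·ey = (1.2357,1.9143)

θ=33°: 2.15 1.93
θ=93°: 1.58 1.99
θ=113°: 1.24 1.91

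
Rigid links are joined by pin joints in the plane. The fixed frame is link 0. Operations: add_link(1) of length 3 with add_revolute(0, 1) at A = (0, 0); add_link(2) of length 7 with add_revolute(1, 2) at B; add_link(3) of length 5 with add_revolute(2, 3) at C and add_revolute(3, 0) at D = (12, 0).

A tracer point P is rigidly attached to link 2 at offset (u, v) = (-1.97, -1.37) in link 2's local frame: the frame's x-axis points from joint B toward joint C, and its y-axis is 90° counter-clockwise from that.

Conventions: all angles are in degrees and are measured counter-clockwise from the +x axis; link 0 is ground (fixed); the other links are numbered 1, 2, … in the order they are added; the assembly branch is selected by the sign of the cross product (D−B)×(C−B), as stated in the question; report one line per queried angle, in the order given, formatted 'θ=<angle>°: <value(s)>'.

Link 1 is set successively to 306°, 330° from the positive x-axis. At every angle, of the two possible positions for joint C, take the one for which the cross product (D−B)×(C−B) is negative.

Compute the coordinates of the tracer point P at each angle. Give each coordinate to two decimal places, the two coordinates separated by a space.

A=(0,0), D=(12.00,0)
θ=306°: B = A + 3.00·(cos306°, sin306°) = (1.7634, -2.4271)
θ=306°: |BD| = 10.5204
θ=306°: circle(B,7.00) ∩ circle(D,5.00): a=6.4009, h=2.8336
θ=306°:   candidates: C₊=(7.3378,1.8067) cross=29.810; C₋=(8.6452,-3.7075) cross=-29.810
θ=306°:   branch - wants cross < 0 → take C=(8.6452,-3.7075) (cross=-29.810)
θ=306°: ex = (C−B)/|BC| = (0.9831,-0.1829); ey = (0.1829,0.9831)
θ=306°: P = B + -1.97·ex + -1.37·ey = (-0.4240,-3.4136)
θ=330°: B = A + 3.00·(cos330°, sin330°) = (2.5981, -1.5000)
θ=330°: |BD| = 9.5208
θ=330°: circle(B,7.00) ∩ circle(D,5.00): a=6.0208, h=3.5707
θ=330°:   candidates: C₊=(7.9811,2.9747) cross=33.996; C₋=(9.1063,-4.0775) cross=-33.996
θ=330°:   branch - wants cross < 0 → take C=(9.1063,-4.0775) (cross=-33.996)
θ=330°: ex = (C−B)/|BC| = (0.9297,-0.3682); ey = (0.3682,0.9297)
θ=330°: P = B + -1.97·ex + -1.37·ey = (0.2620,-2.0484)

θ=306°: -0.42 -3.41
θ=330°: 0.26 -2.05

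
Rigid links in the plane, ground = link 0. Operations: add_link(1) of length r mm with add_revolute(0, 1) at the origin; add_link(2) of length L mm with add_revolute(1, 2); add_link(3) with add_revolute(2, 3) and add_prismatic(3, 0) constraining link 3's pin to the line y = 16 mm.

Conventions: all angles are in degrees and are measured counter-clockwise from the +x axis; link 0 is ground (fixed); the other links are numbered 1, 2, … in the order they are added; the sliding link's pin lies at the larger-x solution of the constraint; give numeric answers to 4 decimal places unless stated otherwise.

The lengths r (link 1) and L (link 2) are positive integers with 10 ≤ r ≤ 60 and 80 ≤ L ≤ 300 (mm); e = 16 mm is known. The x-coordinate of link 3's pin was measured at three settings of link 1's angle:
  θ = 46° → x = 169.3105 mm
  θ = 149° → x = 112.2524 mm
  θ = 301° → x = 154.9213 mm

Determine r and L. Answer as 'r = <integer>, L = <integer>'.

constraint per measurement: (x − r cos θ)² + (r sin θ − e)² = L²
subtracting the θ₁ and θ₂ equations cancels the r² and L² terms:
r = (x₁² − x₂²) / (2[(x₁cos θ₁ + e sin θ₁) − (x₂cos θ₂ + e sin θ₂)]) = 37.0000 → r = 37
L² = (x₁ − r cos θ₁)² + (r sin θ₁ − e)² = 20735.9883 → L = 144.0000 → L = 144
check at θ₃=301°: x = 154.9213 (printed 154.9213) ✓

r = 37, L = 144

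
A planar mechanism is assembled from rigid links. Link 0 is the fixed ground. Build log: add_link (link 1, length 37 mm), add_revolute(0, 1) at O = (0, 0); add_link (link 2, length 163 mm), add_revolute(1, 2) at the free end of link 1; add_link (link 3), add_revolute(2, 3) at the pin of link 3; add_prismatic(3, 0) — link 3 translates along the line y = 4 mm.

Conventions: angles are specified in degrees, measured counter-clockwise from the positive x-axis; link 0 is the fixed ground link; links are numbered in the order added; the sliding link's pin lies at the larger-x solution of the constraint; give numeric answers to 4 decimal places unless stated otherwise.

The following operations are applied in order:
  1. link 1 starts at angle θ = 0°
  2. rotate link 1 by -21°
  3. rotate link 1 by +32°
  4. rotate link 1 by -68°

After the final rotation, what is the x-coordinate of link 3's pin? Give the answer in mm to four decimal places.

geometry: r = 37 mm, L = 163 mm, e = 4 mm; θ starts at 0°
rotate link 1 by -21°: θ ← 0° -21° = -21°
rotate link 1 by +32°: θ ← -21° +32° = 11°
rotate link 1 by -68°: θ ← 11° -68° = -57°
crank pin P = (r cos θ, r sin θ) = (20.151644, -31.030811)
h = r sin θ − e = -31.030811 − 4 = -35.030811
x = r cos θ + √(L² − h²) = 20.151644 + 159.191213 = 179.342857

179.3429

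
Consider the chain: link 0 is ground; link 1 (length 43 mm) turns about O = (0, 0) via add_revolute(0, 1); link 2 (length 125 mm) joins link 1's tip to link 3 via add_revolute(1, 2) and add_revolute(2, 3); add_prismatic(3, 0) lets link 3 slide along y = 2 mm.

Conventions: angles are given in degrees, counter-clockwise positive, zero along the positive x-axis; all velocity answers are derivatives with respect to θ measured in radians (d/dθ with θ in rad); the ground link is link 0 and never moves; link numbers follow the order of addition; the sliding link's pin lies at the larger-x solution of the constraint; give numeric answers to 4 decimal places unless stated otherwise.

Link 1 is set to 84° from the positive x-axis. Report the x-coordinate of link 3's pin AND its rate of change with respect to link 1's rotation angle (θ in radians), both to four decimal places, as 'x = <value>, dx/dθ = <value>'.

geometry: r = 43 mm, L = 125 mm, e = 2 mm
crank pin P = (r cos θ, r sin θ) = (4.494724, 42.764442)
h = r sin θ − e = 42.764442 − 2 = 40.764442
x = r cos θ + √(L² − h²) = 4.494724 + 118.166240 = 122.660964
dx/dθ = −r sin θ − h·r cos θ/√(L² − h²) (θ in radians; h = 40.764442) = -44.315011

x = 122.6610, dx/dθ = -44.3150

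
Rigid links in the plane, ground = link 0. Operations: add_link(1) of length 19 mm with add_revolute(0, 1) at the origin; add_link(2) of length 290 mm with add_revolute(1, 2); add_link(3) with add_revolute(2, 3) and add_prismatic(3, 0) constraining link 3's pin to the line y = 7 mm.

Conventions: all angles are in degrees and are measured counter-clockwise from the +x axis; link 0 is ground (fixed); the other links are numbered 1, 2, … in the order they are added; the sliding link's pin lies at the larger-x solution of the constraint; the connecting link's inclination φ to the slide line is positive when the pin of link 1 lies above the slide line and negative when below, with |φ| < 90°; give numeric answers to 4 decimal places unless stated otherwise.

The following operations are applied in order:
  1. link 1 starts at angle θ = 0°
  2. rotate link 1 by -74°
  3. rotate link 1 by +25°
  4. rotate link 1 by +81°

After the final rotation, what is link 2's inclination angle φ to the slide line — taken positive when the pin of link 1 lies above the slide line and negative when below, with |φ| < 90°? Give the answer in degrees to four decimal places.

geometry: r = 19 mm, L = 290 mm, e = 7 mm; θ starts at 0°
rotate link 1 by -74°: θ ← 0° -74° = -74°
rotate link 1 by +25°: θ ← -74° +25° = -49°
rotate link 1 by +81°: θ ← -49° +81° = 32°
h = r sin θ − e = 10.068466 − 7 = 3.068466
sin φ = h / L = 3.068466 / 290 = 0.01058092
φ = arcsin(0.01058092) = 0.606253°

0.6063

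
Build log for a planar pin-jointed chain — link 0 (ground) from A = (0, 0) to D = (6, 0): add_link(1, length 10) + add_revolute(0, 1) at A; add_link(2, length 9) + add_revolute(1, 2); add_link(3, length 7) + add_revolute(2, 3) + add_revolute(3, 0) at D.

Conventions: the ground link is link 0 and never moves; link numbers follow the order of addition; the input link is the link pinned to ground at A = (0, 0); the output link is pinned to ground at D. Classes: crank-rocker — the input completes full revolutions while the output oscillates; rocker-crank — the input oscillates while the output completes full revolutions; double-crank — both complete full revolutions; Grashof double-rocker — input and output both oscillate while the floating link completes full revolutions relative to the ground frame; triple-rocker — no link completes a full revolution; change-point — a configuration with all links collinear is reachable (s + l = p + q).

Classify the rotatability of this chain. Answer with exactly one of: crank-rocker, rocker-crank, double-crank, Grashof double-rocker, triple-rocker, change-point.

lengths: ground=6, input=10, coupler=9, output=7
sorted: s=6 (shortest), l=10 (longest), p+q=16
s + l = 16 vs p + q = 16
s + l = p + q → change-point (collinear configuration reachable)

change-point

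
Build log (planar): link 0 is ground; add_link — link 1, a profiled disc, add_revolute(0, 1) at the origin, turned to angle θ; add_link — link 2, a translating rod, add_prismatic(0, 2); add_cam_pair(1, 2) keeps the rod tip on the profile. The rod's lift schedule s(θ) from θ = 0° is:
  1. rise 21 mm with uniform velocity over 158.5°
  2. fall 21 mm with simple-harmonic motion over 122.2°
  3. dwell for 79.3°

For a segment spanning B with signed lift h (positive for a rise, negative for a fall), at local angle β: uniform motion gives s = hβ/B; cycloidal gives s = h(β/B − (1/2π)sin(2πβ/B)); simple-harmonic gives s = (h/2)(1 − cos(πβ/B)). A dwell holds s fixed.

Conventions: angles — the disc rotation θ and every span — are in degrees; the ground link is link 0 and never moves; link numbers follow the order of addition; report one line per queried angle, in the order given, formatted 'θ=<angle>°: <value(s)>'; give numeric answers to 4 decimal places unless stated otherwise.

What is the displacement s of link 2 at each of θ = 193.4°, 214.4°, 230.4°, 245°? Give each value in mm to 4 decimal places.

seg 1 [0°–158.5°] uniform, h=21: full span → s += 21 → s = 21.0000
seg 2 [158.5°–280.7°] simple-harmonic, h=-21: θ=193.4° here. β=34.9, B=122.2. -21/2·(1 − cos(π·0.2856)) = -3.9503 → s = 17.0497
seg 2 [158.5°–280.7°] simple-harmonic, h=-21: θ=214.4° here. β=55.9, B=122.2. -21/2·(1 − cos(π·0.4574)) = -9.1005 → s = 11.8995
seg 2 [158.5°–280.7°] simple-harmonic, h=-21: θ=230.4° here. β=71.9, B=122.2. -21/2·(1 − cos(π·0.5884)) = -13.3780 → s = 7.6220
seg 2 [158.5°–280.7°] simple-harmonic, h=-21: θ=245° here. β=86.5, B=122.2. -21/2·(1 − cos(π·0.7079)) = -16.8795 → s = 4.1205

θ=193.4°: 17.0497
θ=214.4°: 11.8995
θ=230.4°: 7.6220
θ=245°: 4.1205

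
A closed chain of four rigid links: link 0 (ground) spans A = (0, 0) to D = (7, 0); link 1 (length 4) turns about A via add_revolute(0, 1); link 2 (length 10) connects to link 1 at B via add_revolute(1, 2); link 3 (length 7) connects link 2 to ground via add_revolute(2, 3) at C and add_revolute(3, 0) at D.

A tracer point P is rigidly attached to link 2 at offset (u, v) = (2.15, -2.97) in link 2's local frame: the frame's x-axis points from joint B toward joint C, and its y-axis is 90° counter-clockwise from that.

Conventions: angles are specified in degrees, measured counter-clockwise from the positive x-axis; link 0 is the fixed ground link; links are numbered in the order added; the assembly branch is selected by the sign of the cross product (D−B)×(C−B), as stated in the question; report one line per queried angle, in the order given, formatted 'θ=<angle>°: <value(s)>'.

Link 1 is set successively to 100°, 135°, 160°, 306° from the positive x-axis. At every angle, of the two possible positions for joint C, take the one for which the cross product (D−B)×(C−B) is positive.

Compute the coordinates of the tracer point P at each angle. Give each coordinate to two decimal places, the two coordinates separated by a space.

A=(0,0), D=(7.00,0)
θ=100°: B = A + 4.00·(cos100°, sin100°) = (-0.6946, 3.9392)
θ=100°: |BD| = 8.6443
θ=100°: circle(B,10.00) ∩ circle(D,7.00): a=7.2721, h=6.8642
θ=100°:   candidates: C₊=(8.9065,6.7354) cross=59.336; C₋=(2.6505,-5.4847) cross=-59.336
θ=100°:   branch + wants cross > 0 → take C=(8.9065,6.7354) (cross=59.336)
θ=100°: ex = (C−B)/|BC| = (0.9601,0.2796); ey = (-0.2796,0.9601)
θ=100°: P = B + 2.15·ex + -2.97·ey = (2.2001,1.6889)
θ=135°: B = A + 4.00·(cos135°, sin135°) = (-2.8284, 2.8284)
θ=135°: |BD| = 10.2273
θ=135°: circle(B,10.00) ∩ circle(D,7.00): a=7.6070, h=6.4911
θ=135°:   candidates: C₊=(6.2770,6.9626) cross=66.386; C₋=(2.6867,-5.5132) cross=-66.386
θ=135°:   branch + wants cross > 0 → take C=(6.2770,6.9626) (cross=66.386)
θ=135°: ex = (C−B)/|BC| = (0.9105,0.4134); ey = (-0.4134,0.9105)
θ=135°: P = B + 2.15·ex + -2.97·ey = (0.3571,1.0130)
θ=160°: B = A + 4.00·(cos160°, sin160°) = (-3.7588, 1.3681)
θ=160°: |BD| = 10.8454
θ=160°: circle(B,10.00) ∩ circle(D,7.00): a=7.7739, h=6.2902
θ=160°:   candidates: C₊=(4.7465,6.6274) cross=68.219; C₋=(3.1596,-5.8525) cross=-68.219
θ=160°:   branch + wants cross > 0 → take C=(4.7465,6.6274) (cross=68.219)
θ=160°: ex = (C−B)/|BC| = (0.8505,0.5259); ey = (-0.5259,0.8505)
θ=160°: P = B + 2.15·ex + -2.97·ey = (-0.3681,-0.0272)
θ=306°: B = A + 4.00·(cos306°, sin306°) = (2.3511, -3.2361)
θ=306°: |BD| = 5.6643
θ=306°: circle(B,10.00) ∩ circle(D,7.00): a=7.3340, h=6.7979
θ=306°:   candidates: C₊=(4.4867,6.5332) cross=38.505; C₋=(12.2542,-4.6253) cross=-38.505
θ=306°:   branch + wants cross > 0 → take C=(4.4867,6.5332) (cross=38.505)
θ=306°: ex = (C−B)/|BC| = (0.2136,0.9769); ey = (-0.9769,0.2136)
θ=306°: P = B + 2.15·ex + -2.97·ey = (5.7118,-1.7699)

θ=100°: 2.20 1.69
θ=135°: 0.36 1.01
θ=160°: -0.37 -0.03
θ=306°: 5.71 -1.77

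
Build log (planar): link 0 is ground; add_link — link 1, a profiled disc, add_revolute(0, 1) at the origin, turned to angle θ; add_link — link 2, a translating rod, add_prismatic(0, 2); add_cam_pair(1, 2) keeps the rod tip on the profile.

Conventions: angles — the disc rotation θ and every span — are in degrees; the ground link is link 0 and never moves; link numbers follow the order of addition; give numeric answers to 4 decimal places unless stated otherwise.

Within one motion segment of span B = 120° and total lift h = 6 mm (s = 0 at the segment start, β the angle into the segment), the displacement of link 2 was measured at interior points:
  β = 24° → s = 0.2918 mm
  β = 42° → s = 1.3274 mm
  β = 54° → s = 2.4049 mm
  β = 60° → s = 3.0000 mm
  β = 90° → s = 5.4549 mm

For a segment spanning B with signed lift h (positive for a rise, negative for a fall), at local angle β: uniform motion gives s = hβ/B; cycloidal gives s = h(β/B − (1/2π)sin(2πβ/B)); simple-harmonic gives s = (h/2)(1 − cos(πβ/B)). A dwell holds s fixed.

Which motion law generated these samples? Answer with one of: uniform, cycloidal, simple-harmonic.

candidates at β/B = r: uniform s = h·r (linear in β); cycloidal s = h·(r − sin(2πr)/(2π)); simple-harmonic s = (h/2)(1 − cos(πr))
β=24°: printed 0.2918 | uniform 1.2000, cycloidal 0.2918, simple-harmonic 0.5729
β=42°: printed 1.3274 | uniform 2.1000, cycloidal 1.3274, simple-harmonic 1.6380
β=54°: printed 2.4049 | uniform 2.7000, cycloidal 2.4049, simple-harmonic 2.5307
β=60°: printed 3.0000 | uniform 3.0000, cycloidal 3.0000, simple-harmonic 3.0000
β=90°: printed 5.4549 | uniform 4.5000, cycloidal 5.4549, simple-harmonic 5.1213
only one law matches every sample → cycloidal

cycloidal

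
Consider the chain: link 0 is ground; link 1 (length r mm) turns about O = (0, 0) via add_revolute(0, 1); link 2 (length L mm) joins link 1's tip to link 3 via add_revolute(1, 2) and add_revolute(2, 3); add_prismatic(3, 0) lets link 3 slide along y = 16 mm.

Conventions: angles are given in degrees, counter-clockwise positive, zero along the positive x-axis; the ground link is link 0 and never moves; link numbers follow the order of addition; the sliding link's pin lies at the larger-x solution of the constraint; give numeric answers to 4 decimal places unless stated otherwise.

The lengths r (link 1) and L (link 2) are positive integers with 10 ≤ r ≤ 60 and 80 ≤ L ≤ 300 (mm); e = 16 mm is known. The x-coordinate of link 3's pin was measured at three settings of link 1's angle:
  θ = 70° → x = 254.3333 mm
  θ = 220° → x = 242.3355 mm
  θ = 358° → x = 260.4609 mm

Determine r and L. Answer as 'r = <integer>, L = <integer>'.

constraint per measurement: (x − r cos θ)² + (r sin θ − e)² = L²
subtracting the θ₁ and θ₂ equations cancels the r² and L² terms:
r = (x₁² − x₂²) / (2[(x₁cos θ₁ + e sin θ₁) − (x₂cos θ₂ + e sin θ₂)]) = 10.0000 → r = 10
L² = (x₁ − r cos θ₁)² + (r sin θ₁ − e)² = 63000.9836 → L = 251.0000 → L = 251
check at θ₃=358°: x = 260.4609 (printed 260.4609) ✓

r = 10, L = 251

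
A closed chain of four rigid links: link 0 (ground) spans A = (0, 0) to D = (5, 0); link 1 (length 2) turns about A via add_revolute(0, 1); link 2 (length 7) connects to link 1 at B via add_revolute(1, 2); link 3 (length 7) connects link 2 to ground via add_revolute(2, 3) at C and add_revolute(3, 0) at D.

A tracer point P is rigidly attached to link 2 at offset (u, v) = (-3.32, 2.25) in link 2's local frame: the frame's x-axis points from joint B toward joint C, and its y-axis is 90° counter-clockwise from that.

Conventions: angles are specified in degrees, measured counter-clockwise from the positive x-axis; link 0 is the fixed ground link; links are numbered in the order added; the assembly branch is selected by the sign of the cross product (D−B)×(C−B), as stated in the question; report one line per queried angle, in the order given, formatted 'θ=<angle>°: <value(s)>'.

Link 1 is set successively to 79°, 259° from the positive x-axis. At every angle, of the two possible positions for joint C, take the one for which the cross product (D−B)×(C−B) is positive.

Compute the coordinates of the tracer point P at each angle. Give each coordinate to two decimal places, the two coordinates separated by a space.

A=(0,0), D=(5.00,0)
θ=79°: B = A + 2.00·(cos79°, sin79°) = (0.3816, 1.9633)
θ=79°: |BD| = 5.0183
θ=79°: circle(B,7.00) ∩ circle(D,7.00): a=2.5092, h=6.5348
θ=79°:   candidates: C₊=(5.2473,6.9956) cross=32.794; C₋=(0.1343,-5.0324) cross=-32.794
θ=79°:   branch + wants cross > 0 → take C=(5.2473,6.9956) (cross=32.794)
θ=79°: ex = (C−B)/|BC| = (0.6951,0.7189); ey = (-0.7189,0.6951)
θ=79°: P = B + -3.32·ex + 2.25·ey = (-3.5437,1.1405)
θ=259°: B = A + 2.00·(cos259°, sin259°) = (-0.3816, -1.9633)
θ=259°: |BD| = 5.7285
θ=259°: circle(B,7.00) ∩ circle(D,7.00): a=2.8643, h=6.3872
θ=259°:   candidates: C₊=(0.1202,5.0187) cross=36.589; C₋=(4.4982,-6.9820) cross=-36.589
θ=259°:   branch + wants cross > 0 → take C=(0.1202,5.0187) (cross=36.589)
θ=259°: ex = (C−B)/|BC| = (0.0717,0.9974); ey = (-0.9974,0.0717)
θ=259°: P = B + -3.32·ex + 2.25·ey = (-2.8638,-5.1134)

θ=79°: -3.54 1.14
θ=259°: -2.86 -5.11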